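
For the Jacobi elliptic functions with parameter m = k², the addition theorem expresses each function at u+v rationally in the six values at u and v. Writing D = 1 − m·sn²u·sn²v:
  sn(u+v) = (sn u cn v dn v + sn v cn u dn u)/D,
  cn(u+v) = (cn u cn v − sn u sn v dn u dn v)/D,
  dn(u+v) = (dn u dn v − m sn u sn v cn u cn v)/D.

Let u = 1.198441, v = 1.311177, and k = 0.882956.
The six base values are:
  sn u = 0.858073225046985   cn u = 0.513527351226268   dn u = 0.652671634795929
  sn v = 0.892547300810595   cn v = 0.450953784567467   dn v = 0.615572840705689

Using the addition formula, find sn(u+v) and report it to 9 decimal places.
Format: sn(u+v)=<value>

sn(u+v)=0.990113752

m = k² = 0.779611297936
D = 1 − m·sn²u·sn²v = 0.5427125238752383
sn(u+v) = (sn u·cn v·dn v + sn v·cn u·dn u)/D = 0.5373471332799539/0.5427125238752383 = 0.9901137520155739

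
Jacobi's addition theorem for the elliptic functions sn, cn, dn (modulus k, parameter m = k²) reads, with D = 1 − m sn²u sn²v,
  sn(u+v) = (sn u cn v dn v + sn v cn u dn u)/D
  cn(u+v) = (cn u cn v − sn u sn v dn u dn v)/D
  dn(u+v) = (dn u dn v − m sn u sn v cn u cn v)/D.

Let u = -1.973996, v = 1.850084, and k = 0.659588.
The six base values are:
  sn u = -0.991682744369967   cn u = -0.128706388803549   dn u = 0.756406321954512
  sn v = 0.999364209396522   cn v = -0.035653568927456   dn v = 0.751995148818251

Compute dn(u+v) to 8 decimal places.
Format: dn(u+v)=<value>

m = k² = 0.435056329744
D = 1 − m·sn²u·sn²v = 0.5726943962965149
dn(u+v) = (dn u·dn v − m·sn u·sn v·cn u·cn v)/D = 0.5707924261016012/0.5726943962965149 = 0.9966789090181198

dn(u+v)=0.99667891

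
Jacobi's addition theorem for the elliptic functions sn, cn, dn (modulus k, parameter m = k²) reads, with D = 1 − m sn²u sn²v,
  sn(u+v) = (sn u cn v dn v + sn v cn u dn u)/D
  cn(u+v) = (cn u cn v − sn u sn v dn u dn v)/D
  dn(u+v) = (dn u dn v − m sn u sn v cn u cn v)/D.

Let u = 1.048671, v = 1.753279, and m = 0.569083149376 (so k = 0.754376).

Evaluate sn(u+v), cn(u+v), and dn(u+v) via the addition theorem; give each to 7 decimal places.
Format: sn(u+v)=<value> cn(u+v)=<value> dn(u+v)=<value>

sn u = 0.8201108239420421, cn u = 0.5722047155110702, dn u = 0.7856494458649282
sn v = 0.9941656800761839, cn v = 0.1078638056006679, dn v = 0.6614664812004107
m = k² = 0.569083149376
D = 1 − m·sn²u·sn²v = 0.621698252722167
sn(u+v) = (sn u·cn v·dn v + sn v·cn u·dn u)/D = 0.5054429921082438/0.621698252722167 = 0.8130037198835801
cn(u+v) = (cn u·cn v − sn u·sn v·dn u·dn v)/D = -0.3619890870820019/0.621698252722167 = -0.5822584919565031
dn(u+v) = (dn u·dn v − m·sn u·sn v·cn u·cn v)/D = 0.4910433333755911/0.621698252722167 = 0.7898419067859842

sn(u+v)=0.8130037 cn(u+v)=-0.5822585 dn(u+v)=0.7898419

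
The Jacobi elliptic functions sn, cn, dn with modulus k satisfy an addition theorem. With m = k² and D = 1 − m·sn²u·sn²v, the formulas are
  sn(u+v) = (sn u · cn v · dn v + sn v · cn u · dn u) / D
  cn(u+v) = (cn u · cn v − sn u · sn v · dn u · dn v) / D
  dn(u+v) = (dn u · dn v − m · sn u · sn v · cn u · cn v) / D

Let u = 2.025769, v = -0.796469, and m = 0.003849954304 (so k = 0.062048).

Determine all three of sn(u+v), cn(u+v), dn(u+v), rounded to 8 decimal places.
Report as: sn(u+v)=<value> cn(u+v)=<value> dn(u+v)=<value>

sn(u+v)=0.94195971 cn(u+v)=0.33572595 dn(u+v)=0.99829053

sn u = 0.8992951772517587, cn u = -0.4373421820173854, dn u = 0.9984419960442721
sn v = -0.7146919279441767, cn v = 0.6994393813129454, dn v = 0.9990162675432853
m = k² = 0.003849954304
D = 1 − m·sn²u·sn²v = 0.998409631161657
sn(u+v) = (sn u·cn v·dn v + sn v·cn u·dn u)/D = 0.9404616421013352/0.998409631161657 = 0.9419597054638796
cn(u+v) = (cn u·cn v − sn u·sn v·dn u·dn v)/D = 0.3351920215822808/0.998409631161657 = 0.3357259496708604
dn(u+v) = (dn u·dn v − m·sn u·sn v·cn u·cn v)/D = 0.9967028794114092/0.998409631161657 = 0.9982905295612363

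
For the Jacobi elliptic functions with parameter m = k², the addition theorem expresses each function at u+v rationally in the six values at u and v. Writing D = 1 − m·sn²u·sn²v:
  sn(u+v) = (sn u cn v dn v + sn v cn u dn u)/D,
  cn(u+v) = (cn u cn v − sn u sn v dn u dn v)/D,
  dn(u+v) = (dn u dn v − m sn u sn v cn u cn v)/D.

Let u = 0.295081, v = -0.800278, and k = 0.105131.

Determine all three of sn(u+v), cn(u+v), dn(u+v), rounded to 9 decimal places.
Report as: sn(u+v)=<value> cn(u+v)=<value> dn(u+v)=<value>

sn(u+v)=-0.483782360 cn(u+v)=0.875188339 dn(u+v)=0.998705766

sn u = 0.2907728498302627, cn u = 0.9567921142032827, dn u = 0.9995326515610937
sn v = -0.7169712796481103, cn v = 0.6971027070380312, dn v = 0.9971551898041613
m = k² = 0.011052527161
D = 1 − m·sn²u·sn²v = 0.999519633387017
sn(u+v) = (sn u·cn v·dn v + sn v·cn u·dn u)/D = -0.4835499670948064/0.999519633387017 = -0.483782359988495
cn(u+v) = (cn u·cn v − sn u·sn v·dn u·dn v)/D = 0.8747679274234558/0.999519633387017 = 0.8751883386814304
dn(u+v) = (dn u·dn v − m·sn u·sn v·cn u·cn v)/D = 0.9982260211584871/0.999519633387017 = 0.9987057660646983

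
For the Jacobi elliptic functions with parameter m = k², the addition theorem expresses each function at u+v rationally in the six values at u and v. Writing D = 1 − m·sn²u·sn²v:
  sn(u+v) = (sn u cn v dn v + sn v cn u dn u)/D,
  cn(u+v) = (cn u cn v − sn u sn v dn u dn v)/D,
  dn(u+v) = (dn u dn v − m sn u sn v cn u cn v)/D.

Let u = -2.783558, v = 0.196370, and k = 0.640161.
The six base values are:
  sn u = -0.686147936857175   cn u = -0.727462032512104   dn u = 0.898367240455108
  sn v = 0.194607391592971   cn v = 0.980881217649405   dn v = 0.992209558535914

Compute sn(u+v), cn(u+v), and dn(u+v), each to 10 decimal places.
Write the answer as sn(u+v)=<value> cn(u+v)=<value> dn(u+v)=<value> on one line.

m = k² = 0.409806105921
D = 1 − m·sn²u·sn²v = 0.9926931092858971
sn(u+v) = (sn u·cn v·dn v + sn v·cn u·dn u)/D = -0.7949678167376106/0.9926931092858971 = -0.8008193159610809
cn(u+v) = (cn u·cn v − sn u·sn v·dn u·dn v)/D = -0.5945298811457156/0.9926931092858971 = -0.5989060219964619
dn(u+v) = (dn u·dn v − m·sn u·sn v·cn u·cn v)/D = 0.852322048906071/0.9926931092858971 = 0.8585957139555413

sn(u+v)=-0.8008193160 cn(u+v)=-0.5989060220 dn(u+v)=0.8585957140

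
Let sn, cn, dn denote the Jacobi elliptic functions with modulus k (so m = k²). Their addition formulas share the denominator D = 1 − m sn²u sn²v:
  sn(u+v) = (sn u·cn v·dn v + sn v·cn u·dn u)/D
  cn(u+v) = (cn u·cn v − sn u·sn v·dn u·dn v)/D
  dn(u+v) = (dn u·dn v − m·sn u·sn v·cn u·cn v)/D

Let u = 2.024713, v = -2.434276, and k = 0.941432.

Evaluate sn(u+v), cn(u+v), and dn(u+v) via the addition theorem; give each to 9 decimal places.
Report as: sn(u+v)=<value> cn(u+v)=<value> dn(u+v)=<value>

sn u = 0.9851967450445009, cn u = 0.1714274585756923, dn u = 0.3738337176099923
sn v = -0.9996024189496992, cn v = 0.0281958158227429, dn v = 0.3382460596150856
m = k² = 0.886294210624
D = 1 − m·sn²u·sn²v = 0.1404355493283354
sn(u+v) = (sn u·cn v·dn v + sn v·cn u·dn u)/D = -0.05466394188591303/0.1404355493283354 = -0.3892457582667326
cn(u+v) = (cn u·cn v − sn u·sn v·dn u·dn v)/D = 0.1293599511929594/0.1404355493283354 = 0.9211339423077169
dn(u+v) = (dn u·dn v − m·sn u·sn v·cn u·cn v)/D = 0.130666623642121/0.1404355493283354 = 0.9304383702492964

sn(u+v)=-0.389245758 cn(u+v)=0.921133942 dn(u+v)=0.930438370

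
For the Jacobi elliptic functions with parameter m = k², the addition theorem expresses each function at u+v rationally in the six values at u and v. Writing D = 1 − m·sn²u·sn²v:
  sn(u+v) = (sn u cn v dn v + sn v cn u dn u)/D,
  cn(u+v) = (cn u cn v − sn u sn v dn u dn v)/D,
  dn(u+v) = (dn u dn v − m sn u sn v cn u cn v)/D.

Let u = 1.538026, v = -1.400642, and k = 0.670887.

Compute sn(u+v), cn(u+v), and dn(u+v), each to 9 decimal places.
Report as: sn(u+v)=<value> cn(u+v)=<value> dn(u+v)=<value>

sn(u+v)=0.136760355 cn(u+v)=0.990604162 dn(u+v)=0.995782005

sn u = 0.9789026262251406, cn u = 0.2043273069599919, dn u = 0.7541231371788475
sn v = -0.9522230191814505, cn v = 0.3054035391755683, dn v = 0.7693445673890845
m = k² = 0.450089366769
D = 1 − m·sn²u·sn²v = 0.6089294679718142
sn(u+v) = (sn u·cn v·dn v + sn v·cn u·dn u)/D = 0.08327741038474575/0.6089294679718142 = 0.1367603552873228
cn(u+v) = (cn u·cn v − sn u·sn v·dn u·dn v)/D = 0.6032080651682695/0.6089294679718142 = 0.990604161722373
dn(u+v) = (dn u·dn v − m·sn u·sn v·cn u·cn v)/D = 0.6063610063389314/0.6089294679718142 = 0.9957820047017307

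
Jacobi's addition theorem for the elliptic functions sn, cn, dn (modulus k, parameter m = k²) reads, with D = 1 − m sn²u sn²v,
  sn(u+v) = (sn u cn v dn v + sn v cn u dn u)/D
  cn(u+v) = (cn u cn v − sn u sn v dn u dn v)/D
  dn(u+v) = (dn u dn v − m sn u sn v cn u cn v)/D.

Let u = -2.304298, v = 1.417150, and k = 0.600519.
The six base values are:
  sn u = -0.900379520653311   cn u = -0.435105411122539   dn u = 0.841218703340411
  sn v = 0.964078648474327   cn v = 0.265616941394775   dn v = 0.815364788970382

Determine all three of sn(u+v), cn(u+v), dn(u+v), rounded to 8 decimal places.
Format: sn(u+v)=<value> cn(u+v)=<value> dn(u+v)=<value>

sn(u+v)=-0.75228502 cn(u+v)=0.65883781 dn(u+v)=0.89213878

m = k² = 0.360623069361
D = 1 − m·sn²u·sn²v = 0.7282749662902259
sn(u+v) = (sn u·cn v·dn v + sn v·cn u·dn u)/D = -0.5478703452332001/0.7282749662902259 = -0.7522850167760228
cn(u+v) = (cn u·cn v − sn u·sn v·dn u·dn v)/D = 0.4798150803581353/0.7282749662902259 = 0.6588378051799236
dn(u+v) = (dn u·dn v − m·sn u·sn v·cn u·cn v)/D = 0.6497223371297909/0.7282749662902259 = 0.8921387761540456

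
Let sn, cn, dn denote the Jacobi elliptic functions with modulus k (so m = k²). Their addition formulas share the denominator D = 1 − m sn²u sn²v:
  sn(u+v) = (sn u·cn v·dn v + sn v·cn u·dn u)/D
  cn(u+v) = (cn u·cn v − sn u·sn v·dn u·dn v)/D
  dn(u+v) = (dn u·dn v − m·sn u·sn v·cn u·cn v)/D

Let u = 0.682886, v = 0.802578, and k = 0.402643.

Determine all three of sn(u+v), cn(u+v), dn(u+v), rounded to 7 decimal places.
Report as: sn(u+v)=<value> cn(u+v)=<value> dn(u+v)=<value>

sn u = 0.6249502527471024, cn u = 0.7806645768775043, dn u = 0.9678230286445558
sn v = 0.7105887853492344, cn v = 0.7036075455365013, dn v = 0.9581957042920467
m = k² = 0.162121385449
D = 1 − m·sn²u·sn²v = 0.9680281401388504
sn(u+v) = (sn u·cn v·dn v + sn v·cn u·dn u)/D = 0.9582194545633731/0.9680281401388504 = 0.9898673549158702
cn(u+v) = (cn u·cn v − sn u·sn v·dn u·dn v)/D = 0.137455290902/0.9680281401388504 = 0.1419951396064622
dn(u+v) = (dn u·dn v − m·sn u·sn v·cn u·cn v)/D = 0.8878181869714519/0.9680281401388504 = 0.9171408868797002

sn(u+v)=0.9898674 cn(u+v)=0.1419951 dn(u+v)=0.9171409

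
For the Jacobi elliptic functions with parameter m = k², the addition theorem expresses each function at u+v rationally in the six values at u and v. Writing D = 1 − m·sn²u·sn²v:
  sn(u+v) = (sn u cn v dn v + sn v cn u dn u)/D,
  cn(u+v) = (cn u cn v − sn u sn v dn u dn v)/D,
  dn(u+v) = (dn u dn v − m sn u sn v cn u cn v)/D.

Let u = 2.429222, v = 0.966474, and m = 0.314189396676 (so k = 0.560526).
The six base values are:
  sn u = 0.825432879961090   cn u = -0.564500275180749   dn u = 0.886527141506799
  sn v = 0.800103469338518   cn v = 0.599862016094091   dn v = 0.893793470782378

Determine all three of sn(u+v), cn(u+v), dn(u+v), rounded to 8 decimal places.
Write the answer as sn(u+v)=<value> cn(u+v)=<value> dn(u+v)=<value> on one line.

sn(u+v)=0.04884407 cn(u+v)=-0.99880642 dn(u+v)=0.99962514

m = k² = 0.314189396676
D = 1 − m·sn²u·sn²v = 0.8629599967618636
sn(u+v) = (sn u·cn v·dn v + sn v·cn u·dn u)/D = 0.04215047833845376/0.8629599967618636 = 0.04884406982550469
cn(u+v) = (cn u·cn v − sn u·sn v·dn u·dn v)/D = -0.8619299816035379/0.8629599967618636 = -0.9988064161001777
dn(u+v) = (dn u·dn v − m·sn u·sn v·cn u·cn v)/D = 0.8626365094235323/0.8629599967618636 = 0.9996251421392126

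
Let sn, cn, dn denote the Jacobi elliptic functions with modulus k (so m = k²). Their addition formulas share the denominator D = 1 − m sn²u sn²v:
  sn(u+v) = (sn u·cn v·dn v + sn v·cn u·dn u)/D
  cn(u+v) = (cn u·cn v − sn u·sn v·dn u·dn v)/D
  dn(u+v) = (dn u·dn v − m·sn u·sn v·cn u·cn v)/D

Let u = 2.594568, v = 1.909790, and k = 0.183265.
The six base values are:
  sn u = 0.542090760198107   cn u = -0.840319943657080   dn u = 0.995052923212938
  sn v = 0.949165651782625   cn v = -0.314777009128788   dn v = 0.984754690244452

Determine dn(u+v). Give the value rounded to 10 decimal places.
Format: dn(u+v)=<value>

m = k² = 0.033586060225
D = 1 − m·sn²u·sn²v = 0.9911082529493345
dn(u+v) = (dn u·dn v − m·sn u·sn v·cn u·cn v)/D = 0.9753119328149442/0.9911082529493345 = 0.9840619628709743

dn(u+v)=0.9840619629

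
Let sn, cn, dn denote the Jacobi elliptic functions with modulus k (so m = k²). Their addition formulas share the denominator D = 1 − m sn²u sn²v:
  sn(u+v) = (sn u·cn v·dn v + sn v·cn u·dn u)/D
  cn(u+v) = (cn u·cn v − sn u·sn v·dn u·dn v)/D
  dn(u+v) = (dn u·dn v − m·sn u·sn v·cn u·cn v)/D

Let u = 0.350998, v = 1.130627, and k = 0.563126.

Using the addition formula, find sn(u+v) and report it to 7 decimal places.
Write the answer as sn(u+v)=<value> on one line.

sn(u+v)=0.9798798

sn u = 0.341744096300854, cn u = 0.9397930477735578, dn u = 0.9813077638405057
sn v = 0.8780082779060046, cn v = 0.478645446994466, dn v = 0.8692178539816552
m = k² = 0.317110891876
D = 1 − m·sn²u·sn²v = 0.9714497167290492
sn(u+v) = (sn u·cn v·dn v + sn v·cn u·dn u)/D = 0.9519039136887541/0.9714497167290492 = 0.9798797583614442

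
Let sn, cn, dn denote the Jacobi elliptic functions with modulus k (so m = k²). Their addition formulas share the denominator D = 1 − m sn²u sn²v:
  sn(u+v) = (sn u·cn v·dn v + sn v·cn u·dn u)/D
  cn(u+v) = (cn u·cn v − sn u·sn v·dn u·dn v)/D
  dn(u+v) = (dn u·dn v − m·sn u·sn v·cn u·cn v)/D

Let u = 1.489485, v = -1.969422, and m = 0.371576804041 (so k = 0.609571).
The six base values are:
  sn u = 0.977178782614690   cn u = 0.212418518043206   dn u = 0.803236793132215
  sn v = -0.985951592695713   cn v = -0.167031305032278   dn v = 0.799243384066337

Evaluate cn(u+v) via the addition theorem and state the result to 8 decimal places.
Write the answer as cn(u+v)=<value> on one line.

cn(u+v)=0.89001328

m = k² = 0.371576804041
D = 1 − m·sn²u·sn²v = 0.6550883703807725
cn(u+v) = (cn u·cn v − sn u·sn v·dn u·dn v)/D = 0.5830373468571991/0.6550883703807725 = 0.8900132764046879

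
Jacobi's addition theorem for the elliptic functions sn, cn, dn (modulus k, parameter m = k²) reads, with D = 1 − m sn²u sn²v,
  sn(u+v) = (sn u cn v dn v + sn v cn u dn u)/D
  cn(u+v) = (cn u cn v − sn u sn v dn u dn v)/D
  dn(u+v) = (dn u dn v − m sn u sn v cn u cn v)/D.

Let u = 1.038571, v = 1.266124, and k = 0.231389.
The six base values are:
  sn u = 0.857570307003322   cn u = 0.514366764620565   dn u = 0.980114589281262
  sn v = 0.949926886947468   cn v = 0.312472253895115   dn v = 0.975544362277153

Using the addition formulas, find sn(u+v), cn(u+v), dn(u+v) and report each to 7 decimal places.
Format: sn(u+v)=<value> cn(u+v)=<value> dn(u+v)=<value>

m = k² = 0.053540869321
D = 1 − m·sn²u·sn²v = 0.9644691784442822
sn(u+v) = (sn u·cn v·dn v + sn v·cn u·dn u)/D = 0.7403082172602726/0.9644691784442822 = 0.7675810008303346
cn(u+v) = (cn u·cn v − sn u·sn v·dn u·dn v)/D = -0.6181784043671418/0.9644691784442822 = -0.6409519538657339
dn(u+v) = (dn u·dn v − m·sn u·sn v·cn u·cn v)/D = 0.9491350735047456/0.9644691784442822 = 0.9841009901796231

sn(u+v)=0.7675810 cn(u+v)=-0.6409520 dn(u+v)=0.9841010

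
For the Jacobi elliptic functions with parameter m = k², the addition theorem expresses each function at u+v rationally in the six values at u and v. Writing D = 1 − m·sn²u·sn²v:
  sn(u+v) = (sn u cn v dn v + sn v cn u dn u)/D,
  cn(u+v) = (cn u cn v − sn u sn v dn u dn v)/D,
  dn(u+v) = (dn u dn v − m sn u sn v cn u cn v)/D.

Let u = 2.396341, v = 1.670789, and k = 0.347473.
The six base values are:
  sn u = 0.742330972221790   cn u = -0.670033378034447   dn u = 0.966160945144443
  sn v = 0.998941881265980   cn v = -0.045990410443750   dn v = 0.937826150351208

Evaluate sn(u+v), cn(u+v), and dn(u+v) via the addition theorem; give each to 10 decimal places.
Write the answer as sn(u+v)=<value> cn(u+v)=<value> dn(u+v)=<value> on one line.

sn(u+v)=-0.7269569267 cn(u+v)=-0.6866830613 dn(u+v)=0.9675713404

m = k² = 0.120737485729
D = 1 − m·sn²u·sn²v = 0.9336076971178909
sn(u+v) = (sn u·cn v·dn v + sn v·cn u·dn u)/D = -0.6786925822439585/0.9336076971178909 = -0.7269569267039332
cn(u+v) = (cn u·cn v − sn u·sn v·dn u·dn v)/D = -0.6410925915379144/0.9336076971178909 = -0.6866830613297318
dn(u+v) = (dn u·dn v − m·sn u·sn v·cn u·cn v)/D = 0.903332050924545/0.9336076971178909 = 0.9675713404175985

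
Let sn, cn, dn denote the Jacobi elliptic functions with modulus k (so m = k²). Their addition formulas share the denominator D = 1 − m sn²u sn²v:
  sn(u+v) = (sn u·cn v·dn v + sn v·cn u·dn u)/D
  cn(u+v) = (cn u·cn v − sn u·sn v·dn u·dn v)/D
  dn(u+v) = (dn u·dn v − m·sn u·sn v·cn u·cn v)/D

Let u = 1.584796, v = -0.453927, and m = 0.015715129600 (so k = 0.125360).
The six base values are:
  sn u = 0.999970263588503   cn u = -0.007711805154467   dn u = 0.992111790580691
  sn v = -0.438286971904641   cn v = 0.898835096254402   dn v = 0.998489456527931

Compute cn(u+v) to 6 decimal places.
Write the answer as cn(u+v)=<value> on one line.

cn(u+v)=0.428522

m = k² = 0.0157151296
D = 1 − m·sn²u·sn²v = 0.9969813743316401
cn(u+v) = (cn u·cn v − sn u·sn v·dn u·dn v)/D = 0.4272282914906267/0.9969813743316401 = 0.4285218385118113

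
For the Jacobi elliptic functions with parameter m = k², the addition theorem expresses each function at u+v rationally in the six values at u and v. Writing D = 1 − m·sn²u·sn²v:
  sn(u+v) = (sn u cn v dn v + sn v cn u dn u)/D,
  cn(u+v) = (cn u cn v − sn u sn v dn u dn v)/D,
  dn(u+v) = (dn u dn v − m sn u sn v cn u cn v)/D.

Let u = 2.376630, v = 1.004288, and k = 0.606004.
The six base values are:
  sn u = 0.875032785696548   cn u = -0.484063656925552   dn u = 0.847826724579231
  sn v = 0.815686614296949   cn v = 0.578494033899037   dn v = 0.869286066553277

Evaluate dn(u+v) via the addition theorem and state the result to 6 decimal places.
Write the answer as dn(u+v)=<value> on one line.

dn(u+v)=0.996916

m = k² = 0.367240848016
D = 1 − m·sn²u·sn²v = 0.8129118401641708
dn(u+v) = (dn u·dn v − m·sn u·sn v·cn u·cn v)/D = 0.810404625162367/0.8129118401641708 = 0.996915760260919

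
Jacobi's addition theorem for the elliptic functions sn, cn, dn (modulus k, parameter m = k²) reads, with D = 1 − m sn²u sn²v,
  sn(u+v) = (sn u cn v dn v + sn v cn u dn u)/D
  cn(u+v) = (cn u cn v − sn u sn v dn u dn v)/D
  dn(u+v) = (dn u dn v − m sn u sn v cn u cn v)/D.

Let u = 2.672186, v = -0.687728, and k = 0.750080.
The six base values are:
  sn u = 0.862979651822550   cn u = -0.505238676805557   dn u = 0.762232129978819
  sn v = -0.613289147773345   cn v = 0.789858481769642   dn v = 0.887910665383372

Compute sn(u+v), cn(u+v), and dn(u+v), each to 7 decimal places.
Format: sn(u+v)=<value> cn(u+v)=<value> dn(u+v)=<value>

sn(u+v)=0.9988224 cn(u+v)=-0.0485156 dn(u+v)=0.6623475

m = k² = 0.5626200064
D = 1 − m·sn²u·sn²v = 0.8424034005327077
sn(u+v) = (sn u·cn v·dn v + sn v·cn u·dn u)/D = 0.8414114070431554/0.8424034005327077 = 0.9988224246377389
cn(u+v) = (cn u·cn v − sn u·sn v·dn u·dn v)/D = -0.04086971160562609/0.8424034005327077 = -0.04851560615707564
dn(u+v) = (dn u·dn v − m·sn u·sn v·cn u·cn v)/D = 0.5579638229529451/0.8424034005327077 = 0.6623475434692066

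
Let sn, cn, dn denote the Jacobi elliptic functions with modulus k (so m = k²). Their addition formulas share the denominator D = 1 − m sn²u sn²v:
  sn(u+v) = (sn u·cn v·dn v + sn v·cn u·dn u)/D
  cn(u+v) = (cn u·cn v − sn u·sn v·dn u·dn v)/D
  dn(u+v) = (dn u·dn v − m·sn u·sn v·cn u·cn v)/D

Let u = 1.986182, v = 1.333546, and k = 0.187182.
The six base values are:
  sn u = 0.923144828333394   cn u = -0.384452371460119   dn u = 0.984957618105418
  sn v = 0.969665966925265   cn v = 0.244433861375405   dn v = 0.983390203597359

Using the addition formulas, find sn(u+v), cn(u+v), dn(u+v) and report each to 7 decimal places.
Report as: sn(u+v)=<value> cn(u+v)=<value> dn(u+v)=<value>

sn(u+v)=-0.1494794 cn(u+v)=-0.9887648 dn(u+v)=0.9996085

m = k² = 0.035037101124
D = 1 − m·sn²u·sn²v = 0.9719254919464263
sn(u+v) = (sn u·cn v·dn v + sn v·cn u·dn u)/D = -0.145282835170297/0.9719254919464263 = -0.1494793956678165
cn(u+v) = (cn u·cn v − sn u·sn v·dn u·dn v)/D = -0.9610057542492568/0.9719254919464263 = -0.9887648407335206
dn(u+v) = (dn u·dn v − m·sn u·sn v·cn u·cn v)/D = 0.971544970766283/0.9719254919464263 = 0.9996084872932171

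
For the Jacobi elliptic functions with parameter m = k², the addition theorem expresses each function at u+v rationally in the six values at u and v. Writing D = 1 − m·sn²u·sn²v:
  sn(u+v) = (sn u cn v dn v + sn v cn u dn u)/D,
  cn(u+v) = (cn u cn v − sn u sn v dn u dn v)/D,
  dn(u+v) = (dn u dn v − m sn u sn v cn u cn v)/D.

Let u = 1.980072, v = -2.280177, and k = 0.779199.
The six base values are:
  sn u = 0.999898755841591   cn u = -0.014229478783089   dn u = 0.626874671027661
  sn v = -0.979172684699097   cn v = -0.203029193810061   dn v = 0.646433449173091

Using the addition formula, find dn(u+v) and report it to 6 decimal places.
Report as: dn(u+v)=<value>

m = k² = 0.607151081601
D = 1 − m·sn²u·sn²v = 0.4179940715104187
dn(u+v) = (dn u·dn v − m·sn u·sn v·cn u·cn v)/D = 0.4069501087926688/0.4179940715104187 = 0.9735786618268469

dn(u+v)=0.973579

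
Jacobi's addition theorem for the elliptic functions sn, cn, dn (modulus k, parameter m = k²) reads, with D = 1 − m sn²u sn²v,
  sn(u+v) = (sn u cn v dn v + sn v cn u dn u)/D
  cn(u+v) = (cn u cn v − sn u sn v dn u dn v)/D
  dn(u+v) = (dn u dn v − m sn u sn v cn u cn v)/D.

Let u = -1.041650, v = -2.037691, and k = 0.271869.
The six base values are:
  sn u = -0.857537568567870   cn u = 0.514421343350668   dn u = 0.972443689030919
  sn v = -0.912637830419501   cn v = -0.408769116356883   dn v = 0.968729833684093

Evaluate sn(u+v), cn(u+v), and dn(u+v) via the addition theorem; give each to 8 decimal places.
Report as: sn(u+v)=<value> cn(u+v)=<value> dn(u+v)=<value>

sn(u+v)=-0.12251610 cn(u+v)=-0.99246653 dn(u+v)=0.99944512

m = k² = 0.073912753161
D = 1 − m·sn²u·sn²v = 0.9547287355585353
sn(u+v) = (sn u·cn v·dn v + sn v·cn u·dn u)/D = -0.1169696410749936/0.9547287355585353 = -0.1225160998286744
cn(u+v) = (cn u·cn v − sn u·sn v·dn u·dn v)/D = -0.9475363114772894/0.9547287355585353 = -0.9924665260263292
dn(u+v) = (dn u·dn v − m·sn u·sn v·cn u·cn v)/D = 0.9541989791602173/0.9547287355585353 = 0.9994451236476002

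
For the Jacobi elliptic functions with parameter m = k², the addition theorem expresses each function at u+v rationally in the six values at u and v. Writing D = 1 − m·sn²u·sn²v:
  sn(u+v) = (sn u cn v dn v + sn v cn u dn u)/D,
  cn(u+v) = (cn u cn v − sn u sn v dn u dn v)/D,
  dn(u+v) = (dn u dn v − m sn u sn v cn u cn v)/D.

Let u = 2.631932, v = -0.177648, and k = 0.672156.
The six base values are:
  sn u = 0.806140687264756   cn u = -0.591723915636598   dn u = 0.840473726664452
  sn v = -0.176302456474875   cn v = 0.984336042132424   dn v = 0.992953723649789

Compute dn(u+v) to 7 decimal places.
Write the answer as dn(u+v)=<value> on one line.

m = k² = 0.451793688336
D = 1 − m·sn²u·sn²v = 0.990874039830116
dn(u+v) = (dn u·dn v − m·sn u·sn v·cn u·cn v)/D = 0.7971514931109031/0.990874039830116 = 0.804493266619008

dn(u+v)=0.8044933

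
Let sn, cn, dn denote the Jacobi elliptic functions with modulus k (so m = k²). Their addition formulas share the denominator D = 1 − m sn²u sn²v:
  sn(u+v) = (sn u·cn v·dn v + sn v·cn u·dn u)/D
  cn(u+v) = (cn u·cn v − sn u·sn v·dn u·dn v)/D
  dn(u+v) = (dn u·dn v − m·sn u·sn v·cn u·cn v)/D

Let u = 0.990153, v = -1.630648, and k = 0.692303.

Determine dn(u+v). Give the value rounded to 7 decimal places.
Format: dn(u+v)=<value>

dn(u+v)=0.9152091

sn u = 0.7997687256688746, cn u = 0.6003082420240325, dn u = 0.8327280011258379
sn v = -0.9888688430753371, cn v = 0.1487898222152456, dn v = 0.728921895780971
m = k² = 0.479283443809
D = 1 − m·sn²u·sn²v = 0.7002227654342098
dn(u+v) = (dn u·dn v − m·sn u·sn v·cn u·cn v)/D = 0.6408502519232334/0.7002227654342098 = 0.9152091070987112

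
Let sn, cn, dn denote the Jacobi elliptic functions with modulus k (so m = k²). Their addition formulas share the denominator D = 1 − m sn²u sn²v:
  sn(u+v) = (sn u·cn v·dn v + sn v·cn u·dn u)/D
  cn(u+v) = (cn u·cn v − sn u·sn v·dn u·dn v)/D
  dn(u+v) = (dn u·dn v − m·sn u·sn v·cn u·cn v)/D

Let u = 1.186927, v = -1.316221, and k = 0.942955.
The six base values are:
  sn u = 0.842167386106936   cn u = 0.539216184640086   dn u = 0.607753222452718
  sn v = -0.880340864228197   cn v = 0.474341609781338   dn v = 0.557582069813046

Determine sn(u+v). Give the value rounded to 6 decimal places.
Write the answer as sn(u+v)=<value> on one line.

m = k² = 0.889164132025
D = 1 − m·sn²u·sn²v = 0.5112570605576791
sn(u+v) = (sn u·cn v·dn v + sn v·cn u·dn u)/D = -0.06575671760889398/0.5112570605576791 = -0.1286177202856946

sn(u+v)=-0.128618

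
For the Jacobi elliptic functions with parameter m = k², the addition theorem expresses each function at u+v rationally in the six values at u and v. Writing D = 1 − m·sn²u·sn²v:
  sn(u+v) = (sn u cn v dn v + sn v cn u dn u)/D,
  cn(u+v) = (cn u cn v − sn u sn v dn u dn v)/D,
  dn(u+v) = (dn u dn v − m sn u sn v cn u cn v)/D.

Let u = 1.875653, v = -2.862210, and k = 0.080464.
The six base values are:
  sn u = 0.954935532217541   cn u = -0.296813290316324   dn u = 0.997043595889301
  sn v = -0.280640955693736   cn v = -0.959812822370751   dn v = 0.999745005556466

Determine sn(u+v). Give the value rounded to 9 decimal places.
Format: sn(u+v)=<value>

sn(u+v)=-0.833661601

m = k² = 0.006474455296
D = 1 − m·sn²u·sn²v = 0.9995349994736861
sn(u+v) = (sn u·cn v·dn v + sn v·cn u·dn u)/D = -0.8332739478042466/0.9995349994736861 = -0.8336616008874269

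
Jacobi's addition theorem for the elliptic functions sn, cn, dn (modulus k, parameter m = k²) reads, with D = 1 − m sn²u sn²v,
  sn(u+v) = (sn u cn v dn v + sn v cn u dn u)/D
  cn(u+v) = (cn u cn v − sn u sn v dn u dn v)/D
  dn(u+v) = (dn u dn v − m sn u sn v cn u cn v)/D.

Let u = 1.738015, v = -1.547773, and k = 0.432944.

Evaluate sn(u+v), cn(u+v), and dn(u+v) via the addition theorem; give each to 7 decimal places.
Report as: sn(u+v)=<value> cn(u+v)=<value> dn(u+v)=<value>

sn(u+v)=0.1888869 cn(u+v)=0.9819988 dn(u+v)=0.9966506

sn u = 0.9970875724814202, cn u = -0.07626514802390801, dn u = 0.9020253415131455
sn v = -0.9954719984076449, cn v = 0.09505524912538966, dn v = 0.9023597462423918
m = k² = 0.187440507136
D = 1 − m·sn²u·sn²v = 0.8153334847883608
sn(u+v) = (sn u·cn v·dn v + sn v·cn u·dn u)/D = 0.1540058207757617/0.8153334847883608 = 0.1888869078101675
cn(u+v) = (cn u·cn v − sn u·sn v·dn u·dn v)/D = 0.8006565422104013/0.8153334847883608 = 0.98199884727932
dn(u+v) = (dn u·dn v − m·sn u·sn v·cn u·cn v)/D = 0.8126026189352349/0.8153334847883608 = 0.996650614866094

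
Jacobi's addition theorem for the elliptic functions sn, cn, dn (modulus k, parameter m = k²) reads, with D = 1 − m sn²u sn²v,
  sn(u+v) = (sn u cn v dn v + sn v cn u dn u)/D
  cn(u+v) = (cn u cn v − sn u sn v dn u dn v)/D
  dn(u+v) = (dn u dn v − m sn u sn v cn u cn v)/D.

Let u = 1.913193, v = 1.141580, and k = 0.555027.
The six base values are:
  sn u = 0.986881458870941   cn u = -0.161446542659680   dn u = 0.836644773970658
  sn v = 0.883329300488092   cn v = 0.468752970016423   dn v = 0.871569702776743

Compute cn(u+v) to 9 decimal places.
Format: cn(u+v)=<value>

m = k² = 0.308054970729
D = 1 − m·sn²u·sn²v = 0.7658988898557879
cn(u+v) = (cn u·cn v − sn u·sn v·dn u·dn v)/D = -0.7113472848327057/0.7658988898557879 = -0.9287744038467614

cn(u+v)=-0.928774404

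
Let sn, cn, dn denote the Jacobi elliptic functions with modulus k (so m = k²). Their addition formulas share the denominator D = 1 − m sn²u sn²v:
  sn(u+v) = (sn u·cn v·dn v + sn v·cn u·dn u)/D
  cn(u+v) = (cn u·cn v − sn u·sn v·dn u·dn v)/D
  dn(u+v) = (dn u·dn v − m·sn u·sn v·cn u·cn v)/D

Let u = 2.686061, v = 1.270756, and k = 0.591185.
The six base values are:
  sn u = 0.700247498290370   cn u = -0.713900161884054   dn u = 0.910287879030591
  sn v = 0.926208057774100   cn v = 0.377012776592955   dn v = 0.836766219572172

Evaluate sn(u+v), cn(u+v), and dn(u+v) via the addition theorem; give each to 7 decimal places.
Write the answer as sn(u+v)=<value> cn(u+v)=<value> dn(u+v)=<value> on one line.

sn(u+v)=-0.4466588 cn(u+v)=-0.8947044 dn(u+v)=0.9645068

m = k² = 0.349499704225
D = 1 − m·sn²u·sn²v = 0.8529831699734685
sn(u+v) = (sn u·cn v·dn v + sn v·cn u·dn u)/D = -0.3809924586342896/0.8529831699734685 = -0.4466588228770565
cn(u+v) = (cn u·cn v − sn u·sn v·dn u·dn v)/D = -0.7631677631568214/0.8529831699734685 = -0.8947043623153306
dn(u+v) = (dn u·dn v − m·sn u·sn v·cn u·cn v)/D = 0.8227080709950401/0.8529831699734685 = 0.964506803833691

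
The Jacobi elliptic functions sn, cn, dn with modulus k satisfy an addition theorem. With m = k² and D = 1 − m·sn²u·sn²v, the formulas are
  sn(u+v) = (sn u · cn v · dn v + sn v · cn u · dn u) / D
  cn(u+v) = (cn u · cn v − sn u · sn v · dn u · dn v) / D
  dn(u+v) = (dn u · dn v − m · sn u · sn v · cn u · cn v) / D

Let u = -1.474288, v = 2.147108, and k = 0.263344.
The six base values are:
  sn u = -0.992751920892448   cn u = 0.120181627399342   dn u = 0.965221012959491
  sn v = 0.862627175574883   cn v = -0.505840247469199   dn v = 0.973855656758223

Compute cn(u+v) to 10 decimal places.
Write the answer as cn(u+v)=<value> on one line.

m = k² = 0.069350062336
D = 1 − m·sn²u·sn²v = 0.9491402057021188
cn(u+v) = (cn u·cn v − sn u·sn v·dn u·dn v)/D = 0.7441875566485041/0.9491402057021188 = 0.7840649381173326

cn(u+v)=0.7840649381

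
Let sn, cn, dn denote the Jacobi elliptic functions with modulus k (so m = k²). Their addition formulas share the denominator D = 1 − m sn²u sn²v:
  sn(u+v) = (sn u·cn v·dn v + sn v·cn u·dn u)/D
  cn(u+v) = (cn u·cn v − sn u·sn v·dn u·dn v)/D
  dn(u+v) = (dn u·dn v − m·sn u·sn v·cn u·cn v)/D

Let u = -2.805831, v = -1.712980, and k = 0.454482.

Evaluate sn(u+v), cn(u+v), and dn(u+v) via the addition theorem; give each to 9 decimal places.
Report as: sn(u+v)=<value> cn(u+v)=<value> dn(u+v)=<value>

sn(u+v)=0.912373208 cn(u+v)=-0.409359414 dn(u+v)=0.909977696

sn u = -0.4929511010777737, cn u = -0.8700570164915691, dn u = 0.9745805468824491
sn v = -0.9990067205238867, cn v = -0.04455976153559294, dn v = 0.8909861050347814
m = k² = 0.206553888324
D = 1 − m·sn²u·sn²v = 0.9499069037133355
sn(u+v) = (sn u·cn v·dn v + sn v·cn u·dn u)/D = 0.8666696088097073/0.9499069037133355 = 0.9123732077551595
cn(u+v) = (cn u·cn v − sn u·sn v·dn u·dn v)/D = -0.3888533333891905/0.9499069037133355 = -0.4093594139268824
dn(u+v) = (dn u·dn v − m·sn u·sn v·cn u·cn v)/D = 0.864394095185308/0.9499069037133355 = 0.9099776955049548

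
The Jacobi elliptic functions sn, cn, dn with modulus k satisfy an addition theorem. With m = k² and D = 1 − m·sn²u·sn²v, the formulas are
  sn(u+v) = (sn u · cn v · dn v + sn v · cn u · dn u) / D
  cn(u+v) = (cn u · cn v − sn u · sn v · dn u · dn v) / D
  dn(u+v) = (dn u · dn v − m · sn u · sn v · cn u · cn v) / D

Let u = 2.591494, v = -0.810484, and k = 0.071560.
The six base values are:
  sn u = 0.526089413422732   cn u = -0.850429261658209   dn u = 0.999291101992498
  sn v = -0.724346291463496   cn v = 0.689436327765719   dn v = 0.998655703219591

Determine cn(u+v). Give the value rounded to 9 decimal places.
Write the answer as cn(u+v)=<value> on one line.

m = k² = 0.0051208336
D = 1 − m·sn²u·sn²v = 0.9992563779300686
cn(u+v) = (cn u·cn v − sn u·sn v·dn u·dn v)/D = -0.2060279612600147/0.9992563779300686 = -0.2061812822118742

cn(u+v)=-0.206181282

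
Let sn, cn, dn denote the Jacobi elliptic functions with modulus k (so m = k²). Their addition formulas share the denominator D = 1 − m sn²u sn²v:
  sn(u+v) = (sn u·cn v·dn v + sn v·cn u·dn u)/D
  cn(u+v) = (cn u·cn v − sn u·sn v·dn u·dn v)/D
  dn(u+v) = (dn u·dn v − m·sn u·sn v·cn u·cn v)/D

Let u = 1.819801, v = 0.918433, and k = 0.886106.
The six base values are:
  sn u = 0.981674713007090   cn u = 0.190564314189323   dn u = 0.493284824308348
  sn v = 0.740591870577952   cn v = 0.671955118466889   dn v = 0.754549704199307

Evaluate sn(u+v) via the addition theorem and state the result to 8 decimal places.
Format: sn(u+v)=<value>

sn(u+v)=0.96985438

m = k² = 0.785183843236
D = 1 − m·sn²u·sn²v = 0.5849843788454273
sn(u+v) = (sn u·cn v·dn v + sn v·cn u·dn u)/D = 0.567349659712819/0.5849843788454273 = 0.9698543759964777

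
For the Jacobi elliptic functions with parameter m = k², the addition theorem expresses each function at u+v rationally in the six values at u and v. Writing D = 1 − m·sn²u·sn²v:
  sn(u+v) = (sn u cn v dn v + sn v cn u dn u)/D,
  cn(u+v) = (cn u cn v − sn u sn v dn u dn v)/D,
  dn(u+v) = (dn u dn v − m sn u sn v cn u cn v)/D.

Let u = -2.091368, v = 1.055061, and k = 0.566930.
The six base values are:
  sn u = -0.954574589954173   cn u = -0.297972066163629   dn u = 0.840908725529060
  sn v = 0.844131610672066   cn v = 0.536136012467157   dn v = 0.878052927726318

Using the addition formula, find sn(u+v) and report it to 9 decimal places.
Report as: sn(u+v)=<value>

m = k² = 0.3214096249
D = 1 − m·sn²u·sn²v = 0.7913112946367937
sn(u+v) = (sn u·cn v·dn v + sn v·cn u·dn u)/D = -0.6608833076790147/0.7913112946367937 = -0.8351748700647012

sn(u+v)=-0.835174870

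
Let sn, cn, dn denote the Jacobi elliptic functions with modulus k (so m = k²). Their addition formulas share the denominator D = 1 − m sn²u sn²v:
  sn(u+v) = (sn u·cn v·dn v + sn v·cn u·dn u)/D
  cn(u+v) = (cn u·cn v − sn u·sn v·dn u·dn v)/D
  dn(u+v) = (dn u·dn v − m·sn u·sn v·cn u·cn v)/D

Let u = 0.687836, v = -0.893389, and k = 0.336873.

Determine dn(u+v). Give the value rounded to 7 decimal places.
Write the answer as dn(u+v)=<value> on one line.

sn u = 0.6305387443557925, cn u = 0.7761577751116203, dn u = 0.9771803128554624
sn v = -0.7719602995589871, cn v = 0.6356707448866897, dn v = 0.9655944565906538
m = k² = 0.113483418129
D = 1 − m·sn²u·sn²v = 0.9731127803298563
dn(u+v) = (dn u·dn v − m·sn u·sn v·cn u·cn v)/D = 0.9708133370086164/0.9731127803298563 = 0.9976370227914791

dn(u+v)=0.9976370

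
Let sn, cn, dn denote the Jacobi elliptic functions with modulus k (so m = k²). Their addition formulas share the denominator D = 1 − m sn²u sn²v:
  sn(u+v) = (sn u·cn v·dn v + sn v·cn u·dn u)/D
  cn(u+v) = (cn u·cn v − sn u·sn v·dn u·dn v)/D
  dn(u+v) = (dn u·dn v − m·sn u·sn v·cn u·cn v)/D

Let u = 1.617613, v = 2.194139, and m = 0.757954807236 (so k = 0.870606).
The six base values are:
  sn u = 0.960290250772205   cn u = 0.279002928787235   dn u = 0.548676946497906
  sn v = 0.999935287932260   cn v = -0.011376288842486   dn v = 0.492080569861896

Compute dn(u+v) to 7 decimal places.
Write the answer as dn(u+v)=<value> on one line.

m = k² = 0.757954807236
D = 1 − m·sn²u·sn²v = 0.3011368501577971
dn(u+v) = (dn u·dn v − m·sn u·sn v·cn u·cn v)/D = 0.2723033449220795/0.3011368501577971 = 0.9042511561749791

dn(u+v)=0.9042512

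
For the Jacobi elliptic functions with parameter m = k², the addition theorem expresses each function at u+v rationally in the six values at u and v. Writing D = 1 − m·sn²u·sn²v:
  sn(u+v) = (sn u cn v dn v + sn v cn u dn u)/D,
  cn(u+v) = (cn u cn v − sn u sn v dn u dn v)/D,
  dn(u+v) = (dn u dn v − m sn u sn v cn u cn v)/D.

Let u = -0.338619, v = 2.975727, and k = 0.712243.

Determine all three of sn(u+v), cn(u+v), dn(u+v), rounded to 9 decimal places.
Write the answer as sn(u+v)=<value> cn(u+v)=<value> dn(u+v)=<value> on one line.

sn u = -0.3291649791915649, cn u = 0.9442724270430736, dn u = 0.9721292763351391
sn v = 0.6547578046178142, cn v = -0.7558387508536859, dn v = 0.8846020517027271
m = k² = 0.507290091049
D = 1 − m·sn²u·sn²v = 0.9764362181575343
sn(u+v) = (sn u·cn v·dn v + sn v·cn u·dn u)/D = 0.8211232557047804/0.9764362181575343 = 0.8409389578503975
cn(u+v) = (cn u·cn v − sn u·sn v·dn u·dn v)/D = -0.5283789237569662/0.9764362181575343 = -0.5411299928570651
dn(u+v) = (dn u·dn v − m·sn u·sn v·cn u·cn v)/D = 0.781914759943352/0.9764362181575343 = 0.8007842656827801

sn(u+v)=0.840938958 cn(u+v)=-0.541129993 dn(u+v)=0.800784266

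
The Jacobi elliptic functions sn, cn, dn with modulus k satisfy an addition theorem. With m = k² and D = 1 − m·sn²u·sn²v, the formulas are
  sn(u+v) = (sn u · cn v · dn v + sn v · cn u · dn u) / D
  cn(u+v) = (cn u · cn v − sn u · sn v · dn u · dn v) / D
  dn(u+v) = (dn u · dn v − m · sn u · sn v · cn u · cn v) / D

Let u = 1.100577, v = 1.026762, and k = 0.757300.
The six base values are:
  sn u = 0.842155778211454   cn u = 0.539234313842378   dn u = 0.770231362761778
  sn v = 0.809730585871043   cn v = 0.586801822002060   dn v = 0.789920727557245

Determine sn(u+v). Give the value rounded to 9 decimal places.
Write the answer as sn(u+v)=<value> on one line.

m = k² = 0.57350329
D = 1 − m·sn²u·sn²v = 0.7333129867701006
sn(u+v) = (sn u·cn v·dn v + sn v·cn u·dn u)/D = 0.7266714748172868/0.7333129867701006 = 0.9909431415062392

sn(u+v)=0.990943142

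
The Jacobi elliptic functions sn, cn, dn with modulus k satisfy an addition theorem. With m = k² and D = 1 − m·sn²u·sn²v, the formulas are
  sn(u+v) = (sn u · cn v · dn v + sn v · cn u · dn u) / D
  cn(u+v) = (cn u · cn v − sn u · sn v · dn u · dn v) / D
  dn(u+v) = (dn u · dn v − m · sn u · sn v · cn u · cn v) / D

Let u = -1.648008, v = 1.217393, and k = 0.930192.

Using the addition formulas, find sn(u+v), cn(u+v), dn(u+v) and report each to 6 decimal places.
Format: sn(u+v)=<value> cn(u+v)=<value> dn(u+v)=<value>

sn(u+v)=-0.407391 cn(u+v)=0.913254 dn(u+v)=0.925417

sn u = -0.950293879777722, cn u = 0.3113543673324728, dn u = 0.4675705360672928
sn v = 0.8546584261709495, cn v = 0.519190691918678, dn v = 0.6066141072246309
m = k² = 0.865257156864
D = 1 − m·sn²u·sn²v = 0.4292496030511261
sn(u+v) = (sn u·cn v·dn v + sn v·cn u·dn u)/D = -0.1748722516651688/0.4292496030511261 = -0.4073905961057825
cn(u+v) = (cn u·cn v − sn u·sn v·dn u·dn v)/D = 0.3920139249020412/0.4292496030511261 = 0.9132540184442525
dn(u+v) = (dn u·dn v − m·sn u·sn v·cn u·cn v)/D = 0.3972346843822341/0.4292496030511261 = 0.9254165444968883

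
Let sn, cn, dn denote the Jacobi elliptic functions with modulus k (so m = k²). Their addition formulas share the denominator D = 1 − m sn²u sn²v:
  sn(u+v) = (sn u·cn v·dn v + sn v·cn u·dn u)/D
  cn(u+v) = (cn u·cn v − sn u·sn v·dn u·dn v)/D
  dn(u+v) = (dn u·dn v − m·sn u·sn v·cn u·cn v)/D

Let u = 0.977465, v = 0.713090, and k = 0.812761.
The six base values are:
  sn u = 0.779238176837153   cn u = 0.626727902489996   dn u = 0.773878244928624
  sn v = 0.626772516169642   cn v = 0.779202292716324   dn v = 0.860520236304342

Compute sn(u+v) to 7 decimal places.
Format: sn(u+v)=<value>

sn(u+v)=0.9810790

m = k² = 0.660580443121
D = 1 − m·sn²u·sn²v = 0.8424254613944585
sn(u+v) = (sn u·cn v·dn v + sn v·cn u·dn u)/D = 0.8264858896242447/0.8424254613944585 = 0.9810789529748672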